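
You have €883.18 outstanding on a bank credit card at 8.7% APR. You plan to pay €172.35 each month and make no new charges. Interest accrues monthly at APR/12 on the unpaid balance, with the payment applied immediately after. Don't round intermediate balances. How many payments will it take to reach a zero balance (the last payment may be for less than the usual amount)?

Monthly rate r = 8.7%/12 = 0.725% = 0.00725.
Recurrence: B ← B·(1+r) − €172.35.
Month 1: interest €6.40; balance after payment €717.23.
Month 2: interest €5.20; balance after payment €550.08.
Month 3: interest €3.99; balance after payment €381.72.
Month 4: interest €2.77; balance after payment €212.14.
Month 5: interest €1.54; balance after payment €41.33.
Month 6: interest €0.30; balance after payment €0.00.

6 months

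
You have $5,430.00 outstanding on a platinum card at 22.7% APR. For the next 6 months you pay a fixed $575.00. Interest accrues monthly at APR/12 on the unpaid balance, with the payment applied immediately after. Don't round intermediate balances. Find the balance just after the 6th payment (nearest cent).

$2,458.87

Monthly rate r = 22.7%/12 = 1.89167% = 0.0189167.
Each month: B ← B·(1+r) − $575.00.
Month 1: interest $102.72; balance after payment $4,957.72.
Month 2: interest $93.78; balance after payment $4,476.50.
Month 3: interest $84.68; balance after payment $3,986.18.
Month 4: interest $75.41; balance after payment $3,486.59.
Month 5: interest $65.95; balance after payment $2,977.54.
Month 6: interest $56.33; balance after payment $2,458.87.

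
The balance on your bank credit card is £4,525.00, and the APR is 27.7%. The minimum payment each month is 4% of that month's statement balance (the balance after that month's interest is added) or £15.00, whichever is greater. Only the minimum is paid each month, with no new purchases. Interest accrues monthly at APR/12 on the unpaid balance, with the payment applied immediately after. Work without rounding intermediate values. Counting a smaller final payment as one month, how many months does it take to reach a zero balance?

Monthly rate r = 27.7%/12 = 2.30833% = 0.0230833.
While 4% of the post-interest balance exceeds £15.00, each month B ← (B·(1+r))·(1 − 0.04), i.e. B shrinks by the factor (1+r)·0.96 = 0.98216.
This holds for months 1–140. Entering month 141 the balance is £364.03; 4% of the post-interest balance is now below £15.00, so the flat £15.00 minimum applies from here.
From month 141 a fixed £15.00 at rate r clears £364.03 in 36 more payments. Total: 140 + 36 = 176 months.

176 months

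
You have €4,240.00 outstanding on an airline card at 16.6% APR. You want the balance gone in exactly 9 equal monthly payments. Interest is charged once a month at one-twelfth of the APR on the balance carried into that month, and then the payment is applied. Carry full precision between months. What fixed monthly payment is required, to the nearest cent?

€504.29

Monthly rate r = 16.6%/12 = 1.38333% = 0.0138333.
Level-payment amortization: P = B₀·r / (1 − (1+r)^(−n)) = 4240.00·0.0138333 / (1 − 1.01383^(−9)).
Denominator 1 − (1+r)^(−9) = 0.116308037.
P = 58.6533 / 0.116308037 ≈ 504.29.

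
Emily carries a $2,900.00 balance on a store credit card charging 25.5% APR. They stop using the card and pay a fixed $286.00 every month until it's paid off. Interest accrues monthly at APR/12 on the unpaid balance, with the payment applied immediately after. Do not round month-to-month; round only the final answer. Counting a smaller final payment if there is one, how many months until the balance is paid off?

Monthly rate r = 25.5%/12 = 2.125% = 0.02125.
Recurrence: B ← B·(1+r) − $286.00.
Month 1: interest $61.63; balance after payment $2,675.62.
Month 2: interest $56.86; balance after payment $2,446.48.
Closed form: n = −ln(1 − rB₀/P)/ln(1+r) = −ln(0.78453)/ln(1.02125) ≈ 11.541, so the balance reaches zero during payment 12.

12 months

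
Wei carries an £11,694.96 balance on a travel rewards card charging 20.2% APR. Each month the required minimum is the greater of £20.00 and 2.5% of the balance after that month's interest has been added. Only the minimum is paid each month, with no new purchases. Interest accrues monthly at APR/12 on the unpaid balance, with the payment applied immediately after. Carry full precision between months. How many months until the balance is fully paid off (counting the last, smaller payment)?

Monthly rate r = 20.2%/12 = 1.68333% = 0.0168333.
While 2.5% of the post-interest balance exceeds £20.00, each month B ← (B·(1+r))·(1 − 0.025), i.e. B shrinks by the factor (1+r)·0.975 = 0.99141.
This holds for months 1–313. Entering month 314 the balance is £786.36; 2.5% of the post-interest balance is now below £20.00, so the flat £20.00 minimum applies from here.
From month 314 a fixed £20.00 at rate r clears £786.36 in 65 more payments. Total: 313 + 65 = 378 months.

378 months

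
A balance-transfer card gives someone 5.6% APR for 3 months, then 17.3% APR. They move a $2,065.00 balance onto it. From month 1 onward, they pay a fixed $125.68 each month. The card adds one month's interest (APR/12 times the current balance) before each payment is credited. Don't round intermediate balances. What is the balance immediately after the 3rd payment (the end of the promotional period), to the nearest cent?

Promo months 1–3 at r₀ = 5.6%/12 = 0.00466667; months 4+ at r₁ = 17.3%/12 = 0.0144167.
After month 3: iterate B ← B·(1+r₀) − $125.68 for 3 months → $1,715.24.

$1,715.24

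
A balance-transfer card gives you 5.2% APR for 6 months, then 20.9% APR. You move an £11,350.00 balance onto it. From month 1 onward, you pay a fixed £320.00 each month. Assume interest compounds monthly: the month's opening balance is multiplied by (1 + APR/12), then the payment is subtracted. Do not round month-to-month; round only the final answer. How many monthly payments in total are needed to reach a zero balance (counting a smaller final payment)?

50 payments

Promo months 1–6 at r₀ = 5.2%/12 = 0.00433333; months 7+ at r₁ = 20.9%/12 = 0.0174167.
After month 6: iterate B ← B·(1+r₀) − £320.00 for 6 months → £9,707.39.
Then at r₁ with £320.00/mo: n₂ = −ln(1 − r₁·B/P)/ln(1+r₁) ≈ 43.52 → 44 more payments.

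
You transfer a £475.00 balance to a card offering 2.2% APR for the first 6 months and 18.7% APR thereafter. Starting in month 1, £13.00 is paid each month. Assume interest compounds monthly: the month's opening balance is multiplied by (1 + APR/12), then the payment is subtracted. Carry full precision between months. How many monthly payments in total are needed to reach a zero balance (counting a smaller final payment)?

49 months

Promo months 1–6 at r₀ = 2.2%/12 = 0.00183333; months 7+ at r₁ = 18.7%/12 = 0.0155833.
After month 6: iterate B ← B·(1+r₀) − £13.00 for 6 months → £401.89.
Then at r₁ with £13.00/mo: n₂ = −ln(1 − r₁·B/P)/ln(1+r₁) ≈ 42.51 → 43 more payments.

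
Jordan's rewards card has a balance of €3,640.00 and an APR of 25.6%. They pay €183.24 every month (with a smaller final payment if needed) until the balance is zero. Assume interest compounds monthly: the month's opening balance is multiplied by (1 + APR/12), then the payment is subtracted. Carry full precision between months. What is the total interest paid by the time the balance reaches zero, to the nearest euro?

Monthly rate r = 25.6%/12 = 2.13333% = 0.0213333.
Payoff takes n = ⌈−ln(1 − rB₀/P)/ln(1+r)⌉ = ⌈26.115⌉ = 27 payments; the last is €21.31.
Total paid = 26·€183.24 + €21.31 = €4,785.55.
Total interest = total paid − principal = €4,785.55 − €3,640.00 = €1,145.55.

€1,146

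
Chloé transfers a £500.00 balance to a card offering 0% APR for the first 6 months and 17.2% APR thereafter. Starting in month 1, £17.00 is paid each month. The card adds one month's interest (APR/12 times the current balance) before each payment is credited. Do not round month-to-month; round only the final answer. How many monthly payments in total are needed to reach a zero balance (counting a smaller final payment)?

Promo months 1–6 at r₀ = 0%/12 = 0; months 7+ at r₁ = 17.2%/12 = 0.0143333.
After month 6 (no interest yet): B = £500.00 − 6·£17.00 = £398.00.
Then at r₁ with £17.00/mo: n₂ = −ln(1 − r₁·B/P)/ln(1+r₁) ≈ 28.73 → 29 more payments.

35 payments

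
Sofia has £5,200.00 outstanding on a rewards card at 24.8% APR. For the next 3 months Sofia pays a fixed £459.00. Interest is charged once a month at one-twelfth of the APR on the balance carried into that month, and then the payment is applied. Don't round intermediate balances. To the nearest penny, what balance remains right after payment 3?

£4,123.45

Monthly rate r = 24.8%/12 = 2.06667% = 0.0206667.
Each month: B ← B·(1+r) − £459.00.
Month 1: interest £107.47; balance after payment £4,848.47.
Month 2: interest £100.20; balance after payment £4,489.67.
Month 3: interest £92.79; balance after payment £4,123.45.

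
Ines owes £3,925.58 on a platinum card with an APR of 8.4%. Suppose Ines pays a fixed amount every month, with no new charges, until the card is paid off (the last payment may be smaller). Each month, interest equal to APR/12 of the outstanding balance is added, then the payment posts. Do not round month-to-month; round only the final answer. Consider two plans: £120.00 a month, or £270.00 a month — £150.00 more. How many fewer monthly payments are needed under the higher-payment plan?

22 fewer payments

Monthly rate r = 8.4%/12 = 0.7% = 0.007.
At £120.00/mo: n = ⌈−ln(1 − rB₀/P)/ln(1+r)⌉ = 38 payments (last £33.79); total interest = total paid − £3,925.58 = £548.21.
At £270.00/mo: 16 payments (last £104.72); total interest £229.14.
Payments saved = 38 − 16 = 22.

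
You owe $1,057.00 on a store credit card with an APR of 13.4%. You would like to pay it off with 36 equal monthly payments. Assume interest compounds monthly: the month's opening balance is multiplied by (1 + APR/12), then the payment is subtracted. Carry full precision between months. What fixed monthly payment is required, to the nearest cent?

Monthly rate r = 13.4%/12 = 1.11667% = 0.0111667.
Level-payment amortization: P = B₀·r / (1 − (1+r)^(−n)) = 1057.00·0.0111667 / (1 − 1.01117^(−36)).
Denominator 1 − (1+r)^(−36) = 0.329527151.
P = 11.8032 / 0.329527151 ≈ 35.82.

$35.82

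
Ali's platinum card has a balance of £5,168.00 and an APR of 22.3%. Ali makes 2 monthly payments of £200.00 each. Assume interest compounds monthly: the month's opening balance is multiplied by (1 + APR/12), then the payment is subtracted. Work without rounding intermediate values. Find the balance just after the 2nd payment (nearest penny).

£4,958.15

Monthly rate r = 22.3%/12 = 1.85833% = 0.0185833.
Each month: B ← B·(1+r) − £200.00.
Month 1: interest £96.04; balance after payment £5,064.04.
Month 2: interest £94.11; balance after payment £4,958.15.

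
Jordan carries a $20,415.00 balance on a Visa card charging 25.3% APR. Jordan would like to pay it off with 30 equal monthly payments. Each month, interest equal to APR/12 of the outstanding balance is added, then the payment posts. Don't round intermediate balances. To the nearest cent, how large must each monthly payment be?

Monthly rate r = 25.3%/12 = 2.10833% = 0.0210833.
Level-payment amortization: P = B₀·r / (1 − (1+r)^(−n)) = 20415.00·0.0210833 / (1 − 1.02108^(−30)).
Denominator 1 − (1+r)^(−30) = 0.465233275.
P = 430.416 / 0.465233275 ≈ 925.16.

$925.16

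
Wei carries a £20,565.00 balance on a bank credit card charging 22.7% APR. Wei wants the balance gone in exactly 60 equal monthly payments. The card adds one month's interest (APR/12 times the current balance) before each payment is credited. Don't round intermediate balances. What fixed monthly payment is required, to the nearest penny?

Monthly rate r = 22.7%/12 = 1.89167% = 0.0189167.
Level-payment amortization: P = B₀·r / (1 − (1+r)^(−n)) = 20565.00·0.0189167 / (1 − 1.01892^(−60)).
Denominator 1 − (1+r)^(−60) = 0.675152125.
P = 389.021 / 0.675152125 ≈ 576.20.

£576.20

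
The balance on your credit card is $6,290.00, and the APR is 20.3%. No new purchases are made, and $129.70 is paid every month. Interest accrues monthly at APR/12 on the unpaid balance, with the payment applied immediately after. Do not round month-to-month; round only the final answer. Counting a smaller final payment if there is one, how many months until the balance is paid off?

103 payments

Monthly rate r = 20.3%/12 = 1.69167% = 0.0169167.
Recurrence: B ← B·(1+r) − $129.70.
Month 1: interest $106.41; balance after payment $6,266.71.
Month 2: interest $106.01; balance after payment $6,243.02.
Closed form: n = −ln(1 − rB₀/P)/ln(1+r) = −ln(0.1796)/ln(1.01692) ≈ 102.355, so the balance reaches zero during payment 103.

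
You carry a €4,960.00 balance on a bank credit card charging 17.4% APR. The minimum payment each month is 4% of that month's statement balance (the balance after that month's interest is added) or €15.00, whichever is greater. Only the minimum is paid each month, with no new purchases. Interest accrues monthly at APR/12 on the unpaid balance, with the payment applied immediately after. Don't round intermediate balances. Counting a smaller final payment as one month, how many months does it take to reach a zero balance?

Monthly rate r = 17.4%/12 = 1.45% = 0.0145.
While 4% of the post-interest balance exceeds €15.00, each month B ← (B·(1+r))·(1 − 0.04), i.e. B shrinks by the factor (1+r)·0.96 = 0.97392.
This holds for months 1–99. Entering month 100 the balance is €362.48; 4% of the post-interest balance is now below €15.00, so the flat €15.00 minimum applies from here.
From month 100 a fixed €15.00 at rate r clears €362.48 in 30 more payments. Total: 99 + 30 = 129 months.

129 months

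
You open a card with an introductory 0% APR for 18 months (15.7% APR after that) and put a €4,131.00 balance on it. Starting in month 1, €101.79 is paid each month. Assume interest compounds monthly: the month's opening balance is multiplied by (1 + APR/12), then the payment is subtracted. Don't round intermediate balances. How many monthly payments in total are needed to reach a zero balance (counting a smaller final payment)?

45 months

Promo months 1–18 at r₀ = 0%/12 = 0; months 19+ at r₁ = 15.7%/12 = 0.0130833.
After month 18 (no interest yet): B = €4,131.00 − 18·€101.79 = €2,298.78.
Then at r₁ with €101.79/mo: n₂ = −ln(1 − r₁·B/P)/ln(1+r₁) ≈ 26.94 → 27 more payments.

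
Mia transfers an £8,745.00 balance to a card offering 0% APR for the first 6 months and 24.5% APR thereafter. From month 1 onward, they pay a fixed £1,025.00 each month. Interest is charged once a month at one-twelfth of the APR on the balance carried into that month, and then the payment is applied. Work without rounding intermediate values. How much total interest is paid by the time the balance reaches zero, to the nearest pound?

Promo months 1–6 at r₀ = 0%/12 = 0; months 7+ at r₁ = 24.5%/12 = 0.0204167.
After month 6 (no interest yet): B = £8,745.00 − 6·£1,025.00 = £2,595.00.
Then at r₁ with £1,025.00/mo: n₂ = −ln(1 − r₁·B/P)/ln(1+r₁) ≈ 2.63 → 3 more payments.
Total paid = 8·£1,025.00 + £644.00 = £8,844.00; interest = £8,844.00 − £8,745.00 = £99.00.

£99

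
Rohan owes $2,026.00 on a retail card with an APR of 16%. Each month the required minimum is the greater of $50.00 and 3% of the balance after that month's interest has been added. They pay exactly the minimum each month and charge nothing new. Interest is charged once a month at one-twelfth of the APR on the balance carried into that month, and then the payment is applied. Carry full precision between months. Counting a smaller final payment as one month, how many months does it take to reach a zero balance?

56 months

Monthly rate r = 16%/12 = 1.33333% = 0.0133333.
While 3% of the post-interest balance exceeds $50.00, each month B ← (B·(1+r))·(1 − 0.03), i.e. B shrinks by the factor (1+r)·0.97 = 0.98293.
This holds for months 1–13. Entering month 14 the balance is $1,619.77; 3% of the post-interest balance is now below $50.00, so the flat $50.00 minimum applies from here.
From month 14 a fixed $50.00 at rate r clears $1,619.77 in 43 more payments. Total: 13 + 43 = 56 months.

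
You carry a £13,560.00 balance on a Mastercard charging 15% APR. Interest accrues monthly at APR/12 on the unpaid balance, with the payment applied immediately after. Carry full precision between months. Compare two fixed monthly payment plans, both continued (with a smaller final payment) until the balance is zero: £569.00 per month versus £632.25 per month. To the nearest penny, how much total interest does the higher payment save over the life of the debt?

Monthly rate r = 15%/12 = 1.25% = 0.0125.
At £569.00/mo: n = ⌈−ln(1 − rB₀/P)/ln(1+r)⌉ = 29 payments (last £268.20); total interest = total paid − £13,560.00 = £2,640.20.
At £632.25/mo: 26 payments (last £78.55); total interest £2,324.80.
Interest saved = £2,640.20 − £2,324.80 = £315.40.

£315.40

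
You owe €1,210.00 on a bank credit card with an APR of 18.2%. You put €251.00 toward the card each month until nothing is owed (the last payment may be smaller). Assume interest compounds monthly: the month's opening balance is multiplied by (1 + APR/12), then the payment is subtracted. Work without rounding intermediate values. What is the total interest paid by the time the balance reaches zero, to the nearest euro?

€56

Monthly rate r = 18.2%/12 = 1.51667% = 0.0151667.
Payoff takes n = ⌈−ln(1 − rB₀/P)/ln(1+r)⌉ = ⌈5.044⌉ = 6 payments; the last is €11.10.
Total paid = 5·€251.00 + €11.10 = €1,266.10.
Total interest = total paid − principal = €1,266.10 − €1,210.00 = €56.10.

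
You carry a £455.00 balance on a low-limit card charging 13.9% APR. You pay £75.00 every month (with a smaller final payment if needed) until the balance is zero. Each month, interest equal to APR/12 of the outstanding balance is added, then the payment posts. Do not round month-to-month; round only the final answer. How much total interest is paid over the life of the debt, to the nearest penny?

Monthly rate r = 13.9%/12 = 1.15833% = 0.0115833.
Payoff takes n = ⌈−ln(1 − rB₀/P)/ln(1+r)⌉ = ⌈6.327⌉ = 7 payments; the last is £24.60.
Total paid = 6·£75.00 + £24.60 = £474.60.
Total interest = total paid − principal = £474.60 − £455.00 = £19.60.

£19.60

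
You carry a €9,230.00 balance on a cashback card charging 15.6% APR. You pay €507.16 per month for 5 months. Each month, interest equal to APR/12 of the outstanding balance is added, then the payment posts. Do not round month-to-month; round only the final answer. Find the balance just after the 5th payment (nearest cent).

Monthly rate r = 15.6%/12 = 1.3% = 0.013.
Each month: B ← B·(1+r) − €507.16.
Month 1: interest €119.99; balance after payment €8,842.83.
Month 2: interest €114.96; balance after payment €8,450.63.
Month 3: interest €109.86; balance after payment €8,053.32.
Month 4: interest €104.69; balance after payment €7,650.86.
Month 5: interest €99.46; balance after payment €7,243.16.

€7,243.16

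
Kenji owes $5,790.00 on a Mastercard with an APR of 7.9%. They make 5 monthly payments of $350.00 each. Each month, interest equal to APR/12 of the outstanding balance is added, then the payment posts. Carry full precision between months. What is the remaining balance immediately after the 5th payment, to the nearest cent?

$4,209.92

Monthly rate r = 7.9%/12 = 0.658333% = 0.00658333.
Each month: B ← B·(1+r) − $350.00.
Month 1: interest $38.12; balance after payment $5,478.12.
Month 2: interest $36.06; balance after payment $5,164.18.
Month 3: interest $34.00; balance after payment $4,848.18.
Month 4: interest $31.92; balance after payment $4,530.10.
Month 5: interest $29.82; balance after payment $4,209.92.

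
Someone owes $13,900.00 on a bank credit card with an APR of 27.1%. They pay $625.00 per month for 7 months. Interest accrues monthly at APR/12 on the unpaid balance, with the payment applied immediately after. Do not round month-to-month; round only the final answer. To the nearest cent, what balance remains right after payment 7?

Monthly rate r = 27.1%/12 = 2.25833% = 0.0225833.
Each month: B ← B·(1+r) − $625.00.
Month 1: interest $313.91; balance after payment $13,588.91.
Month 2: interest $306.88; balance after payment $13,270.79.
Month 3: interest $299.70; balance after payment $12,945.49.
Month 4: interest $292.35; balance after payment $12,612.84.
Month 5: interest $284.84; balance after payment $12,272.68.
Month 6: interest $277.16; balance after payment $11,924.84.
Month 7: interest $269.30; balance after payment $11,569.14.

$11,569.14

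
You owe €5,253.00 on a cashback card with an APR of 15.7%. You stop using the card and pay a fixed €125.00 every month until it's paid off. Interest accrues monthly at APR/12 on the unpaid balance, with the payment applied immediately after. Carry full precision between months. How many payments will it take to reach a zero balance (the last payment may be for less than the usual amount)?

62 payments

Monthly rate r = 15.7%/12 = 1.30833% = 0.0130833.
Recurrence: B ← B·(1+r) − €125.00.
Month 1: interest €68.73; balance after payment €5,196.73.
Month 2: interest €67.99; balance after payment €5,139.72.
Closed form: n = −ln(1 − rB₀/P)/ln(1+r) = −ln(0.45019)/ln(1.01308) ≈ 61.399, so the balance reaches zero during payment 62.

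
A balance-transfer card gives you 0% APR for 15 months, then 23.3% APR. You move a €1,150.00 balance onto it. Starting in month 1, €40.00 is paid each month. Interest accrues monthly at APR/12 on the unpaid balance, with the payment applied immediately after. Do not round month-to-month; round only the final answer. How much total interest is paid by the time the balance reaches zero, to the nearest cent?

€96.06

Promo months 1–15 at r₀ = 0%/12 = 0; months 16+ at r₁ = 23.3%/12 = 0.0194167.
After month 15 (no interest yet): B = €1,150.00 − 15·€40.00 = €550.00.
Then at r₁ with €40.00/mo: n₂ = −ln(1 − r₁·B/P)/ln(1+r₁) ≈ 16.15 → 17 more payments.
Total paid = 31·€40.00 + €6.06 = €1,246.06; interest = €1,246.06 − €1,150.00 = €96.06.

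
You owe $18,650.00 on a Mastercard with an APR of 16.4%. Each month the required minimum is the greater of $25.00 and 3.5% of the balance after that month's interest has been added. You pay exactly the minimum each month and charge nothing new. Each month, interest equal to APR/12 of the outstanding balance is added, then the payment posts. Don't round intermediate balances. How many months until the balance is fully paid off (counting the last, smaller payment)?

Monthly rate r = 16.4%/12 = 1.36667% = 0.0136667.
While 3.5% of the post-interest balance exceeds $25.00, each month B ← (B·(1+r))·(1 − 0.035), i.e. B shrinks by the factor (1+r)·0.965 = 0.97819.
This holds for months 1–149. Entering month 150 the balance is $697.63; 3.5% of the post-interest balance is now below $25.00, so the flat $25.00 minimum applies from here.
From month 150 a fixed $25.00 at rate r clears $697.63 in 36 more payments. Total: 149 + 36 = 185 months.

185 months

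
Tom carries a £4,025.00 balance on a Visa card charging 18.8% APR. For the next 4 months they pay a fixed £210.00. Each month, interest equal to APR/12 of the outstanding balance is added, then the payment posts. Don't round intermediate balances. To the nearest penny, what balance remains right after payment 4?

Monthly rate r = 18.8%/12 = 1.56667% = 0.0156667.
Each month: B ← B·(1+r) − £210.00.
Month 1: interest £63.06; balance after payment £3,878.06.
Month 2: interest £60.76; balance after payment £3,728.81.
Month 3: interest £58.42; balance after payment £3,577.23.
Month 4: interest £56.04; balance after payment £3,423.28.

£3,423.28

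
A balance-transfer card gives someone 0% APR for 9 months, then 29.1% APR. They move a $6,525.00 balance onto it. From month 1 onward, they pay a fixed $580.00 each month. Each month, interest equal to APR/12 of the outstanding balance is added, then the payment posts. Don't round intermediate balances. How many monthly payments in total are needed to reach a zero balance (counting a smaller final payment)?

12 payments

Promo months 1–9 at r₀ = 0%/12 = 0; months 10+ at r₁ = 29.1%/12 = 0.02425.
After month 9 (no interest yet): B = $6,525.00 − 9·$580.00 = $1,305.00.
Then at r₁ with $580.00/mo: n₂ = −ln(1 − r₁·B/P)/ln(1+r₁) ≈ 2.34 → 3 more payments.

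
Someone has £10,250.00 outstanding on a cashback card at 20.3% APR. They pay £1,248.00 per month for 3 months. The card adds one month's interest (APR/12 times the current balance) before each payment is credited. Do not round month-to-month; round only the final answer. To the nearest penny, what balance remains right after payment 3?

£6,971.34

Monthly rate r = 20.3%/12 = 1.69167% = 0.0169167.
Each month: B ← B·(1+r) − £1,248.00.
Month 1: interest £173.40; balance after payment £9,175.40.
Month 2: interest £155.22; balance after payment £8,082.61.
Month 3: interest £136.73; balance after payment £6,971.34.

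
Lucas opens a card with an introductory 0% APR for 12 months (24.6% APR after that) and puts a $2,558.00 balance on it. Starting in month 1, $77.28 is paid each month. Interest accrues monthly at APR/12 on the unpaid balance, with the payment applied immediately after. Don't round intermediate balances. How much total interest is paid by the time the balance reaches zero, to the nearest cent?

Promo months 1–12 at r₀ = 0%/12 = 0; months 13+ at r₁ = 24.6%/12 = 0.0205.
After month 12 (no interest yet): B = $2,558.00 − 12·$77.28 = $1,630.64.
Then at r₁ with $77.28/mo: n₂ = −ln(1 − r₁·B/P)/ln(1+r₁) ≈ 27.92 → 28 more payments.
Total paid = 39·$77.28 + $71.33 = $3,085.25; interest = $3,085.25 − $2,558.00 = $527.25.

$527.25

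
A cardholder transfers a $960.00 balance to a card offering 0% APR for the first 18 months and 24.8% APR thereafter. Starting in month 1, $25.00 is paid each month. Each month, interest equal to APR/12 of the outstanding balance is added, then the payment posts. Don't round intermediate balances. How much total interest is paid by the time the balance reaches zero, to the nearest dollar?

$159

Promo months 1–18 at r₀ = 0%/12 = 0; months 19+ at r₁ = 24.8%/12 = 0.0206667.
After month 18 (no interest yet): B = $960.00 − 18·$25.00 = $510.00.
Then at r₁ with $25.00/mo: n₂ = −ln(1 − r₁·B/P)/ln(1+r₁) ≈ 26.76 → 27 more payments.
Total paid = 44·$25.00 + $19.15 = $1,119.15; interest = $1,119.15 − $960.00 = $159.15.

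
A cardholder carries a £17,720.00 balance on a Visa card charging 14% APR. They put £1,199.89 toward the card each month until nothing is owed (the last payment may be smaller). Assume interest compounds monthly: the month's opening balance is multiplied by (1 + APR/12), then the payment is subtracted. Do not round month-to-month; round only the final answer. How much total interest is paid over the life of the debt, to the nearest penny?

£1,842.87

Monthly rate r = 14%/12 = 1.16667% = 0.0116667.
Payoff takes n = ⌈−ln(1 − rB₀/P)/ln(1+r)⌉ = ⌈16.303⌉ = 17 payments; the last is £364.63.
Total paid = 16·£1,199.89 + £364.63 = £19,562.87.
Total interest = total paid − principal = £19,562.87 − £17,720.00 = £1,842.87.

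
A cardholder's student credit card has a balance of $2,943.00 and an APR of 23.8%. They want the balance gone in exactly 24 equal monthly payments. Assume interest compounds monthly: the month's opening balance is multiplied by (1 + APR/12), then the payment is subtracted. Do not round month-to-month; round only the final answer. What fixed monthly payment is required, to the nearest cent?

$155.31

Monthly rate r = 23.8%/12 = 1.98333% = 0.0198333.
Level-payment amortization: P = B₀·r / (1 − (1+r)^(−n)) = 2943.00·0.0198333 / (1 − 1.01983^(−24)).
Denominator 1 − (1+r)^(−24) = 0.375835402.
P = 58.3695 / 0.375835402 ≈ 155.31.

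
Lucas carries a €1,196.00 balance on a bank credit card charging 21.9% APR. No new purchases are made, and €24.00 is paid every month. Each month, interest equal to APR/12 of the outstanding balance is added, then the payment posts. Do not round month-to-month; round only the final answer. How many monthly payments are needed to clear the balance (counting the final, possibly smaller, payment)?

133 payments

Monthly rate r = 21.9%/12 = 1.825% = 0.01825.
Recurrence: B ← B·(1+r) − €24.00.
Month 1: interest €21.83; balance after payment €1,193.83.
Month 2: interest €21.79; balance after payment €1,191.61.
Closed form: n = −ln(1 − rB₀/P)/ln(1+r) = −ln(0.090542)/ln(1.01825) ≈ 132.811, so the balance reaches zero during payment 133.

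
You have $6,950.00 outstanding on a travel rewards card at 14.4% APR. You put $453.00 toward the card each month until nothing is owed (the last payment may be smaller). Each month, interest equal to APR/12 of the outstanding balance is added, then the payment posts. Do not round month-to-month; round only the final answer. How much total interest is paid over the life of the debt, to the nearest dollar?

$777

Monthly rate r = 14.4%/12 = 1.2% = 0.012.
Payoff takes n = ⌈−ln(1 − rB₀/P)/ln(1+r)⌉ = ⌈17.057⌉ = 18 payments; the last is $26.16.
Total paid = 17·$453.00 + $26.16 = $7,727.16.
Total interest = total paid − principal = $7,727.16 − $6,950.00 = $777.16.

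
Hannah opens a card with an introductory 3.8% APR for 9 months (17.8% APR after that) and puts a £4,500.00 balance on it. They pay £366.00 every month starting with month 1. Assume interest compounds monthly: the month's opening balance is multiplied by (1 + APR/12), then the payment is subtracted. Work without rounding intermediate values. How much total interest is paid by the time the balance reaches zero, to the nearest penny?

Promo months 1–9 at r₀ = 3.8%/12 = 0.00316667; months 10+ at r₁ = 17.8%/12 = 0.0148333.
After month 9: iterate B ← B·(1+r₀) − £366.00 for 9 months → £1,293.85.
Then at r₁ with £366.00/mo: n₂ = −ln(1 − r₁·B/P)/ln(1+r₁) ≈ 3.66 → 4 more payments.
Total paid = 12·£366.00 + £241.45 = £4,633.45; interest = £4,633.45 − £4,500.00 = £133.45.

£133.45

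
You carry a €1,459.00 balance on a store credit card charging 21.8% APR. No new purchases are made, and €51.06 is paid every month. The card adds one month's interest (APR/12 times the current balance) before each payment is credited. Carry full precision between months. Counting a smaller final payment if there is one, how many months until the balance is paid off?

Monthly rate r = 21.8%/12 = 1.81667% = 0.0181667.
Recurrence: B ← B·(1+r) − €51.06.
Month 1: interest €26.51; balance after payment €1,434.45.
Month 2: interest €26.06; balance after payment €1,409.44.
Closed form: n = −ln(1 − rB₀/P)/ln(1+r) = −ln(0.4809)/ln(1.01817) ≈ 40.664, so the balance reaches zero during payment 41.

41 months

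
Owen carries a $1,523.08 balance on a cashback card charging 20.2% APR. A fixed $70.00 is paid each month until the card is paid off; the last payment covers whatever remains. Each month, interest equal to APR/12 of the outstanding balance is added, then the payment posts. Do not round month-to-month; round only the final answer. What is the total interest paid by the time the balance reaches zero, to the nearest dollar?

$390

Monthly rate r = 20.2%/12 = 1.68333% = 0.0168333.
Payoff takes n = ⌈−ln(1 − rB₀/P)/ln(1+r)⌉ = ⌈27.324⌉ = 28 payments; the last is $22.80.
Total paid = 27·$70.00 + $22.80 = $1,912.80.
Total interest = total paid − principal = $1,912.80 − $1,523.08 = $389.72.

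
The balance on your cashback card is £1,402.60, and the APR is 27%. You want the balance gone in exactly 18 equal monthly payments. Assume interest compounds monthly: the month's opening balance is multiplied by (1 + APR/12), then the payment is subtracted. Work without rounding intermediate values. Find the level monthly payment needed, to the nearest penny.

Monthly rate r = 27%/12 = 2.25% = 0.0225.
Level-payment amortization: P = B₀·r / (1 − (1+r)^(−n)) = 1402.60·0.0225 / (1 − 1.0225^(−18)).
Denominator 1 − (1+r)^(−18) = 0.330022374.
P = 31.5585 / 0.330022374 ≈ 95.63.

£95.63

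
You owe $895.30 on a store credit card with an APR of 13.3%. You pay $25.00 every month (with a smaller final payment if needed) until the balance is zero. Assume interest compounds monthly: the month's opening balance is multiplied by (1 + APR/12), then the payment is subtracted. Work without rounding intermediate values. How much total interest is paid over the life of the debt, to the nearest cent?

$251.70

Monthly rate r = 13.3%/12 = 1.10833% = 0.0110833.
Payoff takes n = ⌈−ln(1 − rB₀/P)/ln(1+r)⌉ = ⌈45.879⌉ = 46 payments; the last is $22.00.
Total paid = 45·$25.00 + $22.00 = $1,147.00.
Total interest = total paid − principal = $1,147.00 − $895.30 = $251.70.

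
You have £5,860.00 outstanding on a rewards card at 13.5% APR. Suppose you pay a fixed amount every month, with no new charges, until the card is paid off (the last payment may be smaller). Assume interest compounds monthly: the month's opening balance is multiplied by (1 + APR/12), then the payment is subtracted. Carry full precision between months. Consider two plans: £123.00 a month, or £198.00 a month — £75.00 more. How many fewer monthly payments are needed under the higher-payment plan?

32 fewer payments

Monthly rate r = 13.5%/12 = 1.125% = 0.01125.
At £123.00/mo: n = ⌈−ln(1 − rB₀/P)/ln(1+r)⌉ = 69 payments (last £78.10); total interest = total paid − £5,860.00 = £2,582.10.
At £198.00/mo: 37 payments (last £38.37); total interest £1,306.37.
Payments saved = 69 − 37 = 32.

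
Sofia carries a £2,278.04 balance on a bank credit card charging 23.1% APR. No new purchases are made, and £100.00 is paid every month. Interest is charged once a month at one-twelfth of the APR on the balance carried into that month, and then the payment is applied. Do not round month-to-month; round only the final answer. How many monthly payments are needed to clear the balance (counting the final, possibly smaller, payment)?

31 payments

Monthly rate r = 23.1%/12 = 1.925% = 0.01925.
Recurrence: B ← B·(1+r) − £100.00.
Month 1: interest £43.85; balance after payment £2,221.89.
Month 2: interest £42.77; balance after payment £2,164.66.
Closed form: n = −ln(1 − rB₀/P)/ln(1+r) = −ln(0.56148)/ln(1.01925) ≈ 30.271, so the balance reaches zero during payment 31.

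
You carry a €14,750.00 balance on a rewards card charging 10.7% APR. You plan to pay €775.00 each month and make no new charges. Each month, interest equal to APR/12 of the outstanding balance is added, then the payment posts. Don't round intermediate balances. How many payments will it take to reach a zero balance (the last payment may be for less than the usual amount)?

Monthly rate r = 10.7%/12 = 0.891667% = 0.00891667.
Recurrence: B ← B·(1+r) − €775.00.
Month 1: interest €131.52; balance after payment €14,106.52.
Month 2: interest €125.78; balance after payment €13,457.30.
Closed form: n = −ln(1 − rB₀/P)/ln(1+r) = −ln(0.8303)/ln(1.00892) ≈ 20.950, so the balance reaches zero during payment 21.

21 months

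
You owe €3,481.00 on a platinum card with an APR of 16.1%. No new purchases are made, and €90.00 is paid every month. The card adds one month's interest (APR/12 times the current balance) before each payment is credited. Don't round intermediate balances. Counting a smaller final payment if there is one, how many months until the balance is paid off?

Monthly rate r = 16.1%/12 = 1.34167% = 0.0134167.
Recurrence: B ← B·(1+r) − €90.00.
Month 1: interest €46.70; balance after payment €3,437.70.
Month 2: interest €46.12; balance after payment €3,393.83.
Closed form: n = −ln(1 − rB₀/P)/ln(1+r) = −ln(0.48107)/ln(1.01342) ≈ 54.904, so the balance reaches zero during payment 55.

55 payments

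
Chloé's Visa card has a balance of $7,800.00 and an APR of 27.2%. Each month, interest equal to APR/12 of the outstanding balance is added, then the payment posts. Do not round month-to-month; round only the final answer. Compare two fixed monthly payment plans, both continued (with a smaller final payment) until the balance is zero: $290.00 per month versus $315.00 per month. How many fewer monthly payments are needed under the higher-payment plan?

Monthly rate r = 27.2%/12 = 2.26667% = 0.0226667.
At $290.00/mo: n = ⌈−ln(1 − rB₀/P)/ln(1+r)⌉ = 42 payments (last $281.73); total interest = total paid − $7,800.00 = $4,371.73.
At $315.00/mo: 37 payments (last $239.30); total interest $3,779.30.
Payments saved = 42 − 37 = 5.

5 fewer payments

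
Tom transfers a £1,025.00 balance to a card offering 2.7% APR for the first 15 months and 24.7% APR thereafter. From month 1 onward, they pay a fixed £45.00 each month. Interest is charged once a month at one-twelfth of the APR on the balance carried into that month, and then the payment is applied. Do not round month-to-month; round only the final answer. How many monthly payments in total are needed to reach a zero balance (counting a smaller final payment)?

25 payments

Promo months 1–15 at r₀ = 2.7%/12 = 0.00225; months 16+ at r₁ = 24.7%/12 = 0.0205833.
After month 15: iterate B ← B·(1+r₀) − £45.00 for 15 months → £374.41.
Then at r₁ with £45.00/mo: n₂ = −ln(1 − r₁·B/P)/ln(1+r₁) ≈ 9.22 → 10 more payments.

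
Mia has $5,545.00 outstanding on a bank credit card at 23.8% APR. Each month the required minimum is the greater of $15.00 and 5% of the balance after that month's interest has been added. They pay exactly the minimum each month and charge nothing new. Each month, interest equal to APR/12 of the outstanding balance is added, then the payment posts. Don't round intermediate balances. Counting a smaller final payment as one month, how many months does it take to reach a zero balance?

118 months

Monthly rate r = 23.8%/12 = 1.98333% = 0.0198333.
While 5% of the post-interest balance exceeds $15.00, each month B ← (B·(1+r))·(1 − 0.05), i.e. B shrinks by the factor (1+r)·0.95 = 0.96884.
This holds for months 1–93. Entering month 94 the balance is $292.02; 5% of the post-interest balance is now below $15.00, so the flat $15.00 minimum applies from here.
From month 94 a fixed $15.00 at rate r clears $292.02 in 25 more payments. Total: 93 + 25 = 118 months.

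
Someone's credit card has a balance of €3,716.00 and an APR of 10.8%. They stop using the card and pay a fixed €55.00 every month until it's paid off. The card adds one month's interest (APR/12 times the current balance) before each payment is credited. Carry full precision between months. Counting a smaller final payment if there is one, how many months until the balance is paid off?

105 payments

Monthly rate r = 10.8%/12 = 0.9% = 0.009.
Recurrence: B ← B·(1+r) − €55.00.
Month 1: interest €33.44; balance after payment €3,694.44.
Month 2: interest €33.25; balance after payment €3,672.69.
Closed form: n = −ln(1 − rB₀/P)/ln(1+r) = −ln(0.39193)/ln(1.009) ≈ 104.543, so the balance reaches zero during payment 105.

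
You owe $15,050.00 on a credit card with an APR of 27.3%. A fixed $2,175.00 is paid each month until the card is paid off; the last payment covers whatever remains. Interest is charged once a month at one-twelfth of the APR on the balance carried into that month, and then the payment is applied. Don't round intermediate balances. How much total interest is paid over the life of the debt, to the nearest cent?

$1,517.07

Monthly rate r = 27.3%/12 = 2.275% = 0.02275.
Payoff takes n = ⌈−ln(1 − rB₀/P)/ln(1+r)⌉ = ⌈7.614⌉ = 8 payments; the last is $1,342.07.
Total paid = 7·$2,175.00 + $1,342.07 = $16,567.07.
Total interest = total paid − principal = $16,567.07 − $15,050.00 = $1,517.07.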